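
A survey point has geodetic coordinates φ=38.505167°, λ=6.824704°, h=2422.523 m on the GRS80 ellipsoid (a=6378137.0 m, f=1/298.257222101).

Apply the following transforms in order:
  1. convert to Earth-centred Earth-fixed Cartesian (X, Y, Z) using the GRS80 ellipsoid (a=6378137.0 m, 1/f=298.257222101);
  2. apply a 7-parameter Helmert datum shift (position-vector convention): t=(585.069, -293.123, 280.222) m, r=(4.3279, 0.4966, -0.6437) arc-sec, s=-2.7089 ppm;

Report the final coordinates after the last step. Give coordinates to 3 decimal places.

X=4964765.599 m, Y=593720.747 m, Z=3951256.518 m

start: φ=38.505167°, λ=6.824704°, h=2422.523 m
→ ECEF (a=6378137.000, f=1/298.257222101): X=4964182.6109, Y=594113.8714, Z=3950986.4843
→ Helmert 7p (PV): X=4964765.5988, Y=593720.7467, Z=3951256.5176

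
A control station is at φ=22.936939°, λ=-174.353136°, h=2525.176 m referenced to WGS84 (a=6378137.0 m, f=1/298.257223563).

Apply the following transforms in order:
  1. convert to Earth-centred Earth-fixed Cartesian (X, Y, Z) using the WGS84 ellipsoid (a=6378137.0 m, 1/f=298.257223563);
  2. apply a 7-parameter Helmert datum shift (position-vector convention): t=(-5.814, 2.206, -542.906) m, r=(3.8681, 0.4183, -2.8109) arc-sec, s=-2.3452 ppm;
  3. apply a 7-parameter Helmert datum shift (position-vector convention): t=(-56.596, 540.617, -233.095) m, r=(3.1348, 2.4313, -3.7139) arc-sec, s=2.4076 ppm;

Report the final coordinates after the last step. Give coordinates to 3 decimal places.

start: φ=22.936939°, λ=-174.353136°, h=2525.176 m
→ ECEF (a=6378137.000, f=1/298.257223563): X=-5850629.2170, Y=-578491.0174, Z=2471273.4978
→ Helmert 7p (PV): X=-5850624.1819, Y=-578454.0685, Z=2470725.8126
→ Helmert 7p (PV): X=-5850676.1561, Y=-577847.0506, Z=2470558.8379

X=-5850676.156 m, Y=-577847.051 m, Z=2470558.838 m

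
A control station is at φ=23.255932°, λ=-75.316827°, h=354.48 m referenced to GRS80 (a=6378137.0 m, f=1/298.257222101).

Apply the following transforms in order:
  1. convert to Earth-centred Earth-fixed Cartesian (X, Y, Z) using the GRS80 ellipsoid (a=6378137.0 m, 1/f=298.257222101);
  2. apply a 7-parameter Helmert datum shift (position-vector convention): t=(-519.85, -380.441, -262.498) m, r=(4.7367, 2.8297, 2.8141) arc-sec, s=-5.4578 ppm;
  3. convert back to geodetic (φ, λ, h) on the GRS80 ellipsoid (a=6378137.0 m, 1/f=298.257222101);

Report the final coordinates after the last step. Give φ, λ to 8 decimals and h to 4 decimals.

start: φ=23.255932°, λ=-75.316827°, h=354.480 m
→ ECEF (a=6378137.000, f=1/298.257222101): X=1486193.6405, Y=-5671819.0949, Z=2502924.7037
→ Helmert 7p (PV): X=1485777.3970, Y=-5672205.7813, Z=2502497.9087
→ geod (Bowring, a=6378137.000): φ=23.25143414°, λ=-75.32171924°, h=432.7354 m

φ=23.25143414°, λ=-75.32171924°, h=432.7354 m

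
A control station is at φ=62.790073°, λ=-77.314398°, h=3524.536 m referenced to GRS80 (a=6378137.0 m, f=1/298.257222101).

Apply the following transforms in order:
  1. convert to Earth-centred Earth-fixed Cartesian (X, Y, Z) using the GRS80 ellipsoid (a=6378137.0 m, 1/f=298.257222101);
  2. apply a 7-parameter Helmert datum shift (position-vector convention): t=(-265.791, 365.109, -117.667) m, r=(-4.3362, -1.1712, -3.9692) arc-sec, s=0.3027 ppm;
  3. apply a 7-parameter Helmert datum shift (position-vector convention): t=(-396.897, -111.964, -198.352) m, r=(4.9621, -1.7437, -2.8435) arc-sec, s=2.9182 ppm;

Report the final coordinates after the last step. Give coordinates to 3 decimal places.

X=641669.430 m, Y=-2854154.666 m, Z=5652154.390 m

start: φ=62.790073°, λ=-77.314398°, h=3524.536 m
→ ECEF (a=6378137.000, f=1/298.257222101): X=642504.1990, Y=-2854360.2513, Z=5652451.7770
→ Helmert 7p (PV): X=642151.5799, Y=-2853889.5415, Z=5652399.4751
→ Helmert 7p (PV): X=641669.4301, Y=-2854154.6661, Z=5652154.3904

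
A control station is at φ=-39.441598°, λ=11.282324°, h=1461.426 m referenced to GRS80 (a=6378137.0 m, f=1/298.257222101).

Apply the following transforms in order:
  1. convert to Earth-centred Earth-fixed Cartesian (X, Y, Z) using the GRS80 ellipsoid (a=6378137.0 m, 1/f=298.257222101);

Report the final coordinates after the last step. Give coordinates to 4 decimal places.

start: φ=-39.441598°, λ=11.282324°, h=1461.426 m
→ ECEF (a=6378137.000, f=1/298.257222101): X=4838117.5887, Y=965199.2102, Z=-4031226.5959

X=4838117.5887 m, Y=965199.2102 m, Z=-4031226.5959 m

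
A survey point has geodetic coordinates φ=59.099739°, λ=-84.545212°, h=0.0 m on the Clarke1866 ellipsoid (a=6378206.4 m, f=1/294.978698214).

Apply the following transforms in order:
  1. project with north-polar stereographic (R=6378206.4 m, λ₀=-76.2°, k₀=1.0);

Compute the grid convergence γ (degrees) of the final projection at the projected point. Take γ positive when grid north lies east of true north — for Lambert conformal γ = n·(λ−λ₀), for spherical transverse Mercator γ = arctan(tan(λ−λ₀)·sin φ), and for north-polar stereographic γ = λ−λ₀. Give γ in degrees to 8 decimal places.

-8.34521200

start: φ=59.099739°, λ=-84.545212°, h=0.000 m
→ into stereo (λ₀=-76.2°): φ=59.09973900°, λ−λ₀=-8.34521200°
convergence γ = -8.34521200°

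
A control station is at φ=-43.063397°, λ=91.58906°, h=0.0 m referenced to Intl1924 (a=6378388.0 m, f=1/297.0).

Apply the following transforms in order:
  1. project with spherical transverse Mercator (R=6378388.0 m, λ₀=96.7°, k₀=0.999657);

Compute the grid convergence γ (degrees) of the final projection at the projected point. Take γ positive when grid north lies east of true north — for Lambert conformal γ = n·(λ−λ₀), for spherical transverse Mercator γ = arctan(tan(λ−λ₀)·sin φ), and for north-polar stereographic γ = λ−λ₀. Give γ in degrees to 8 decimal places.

start: φ=-43.063397°, λ=91.589060°, h=0.000 m
→ into tm (λ₀=96.7°): φ=-43.06339700°, λ−λ₀=-5.11094000°
convergence γ = 3.49473196°

3.49473196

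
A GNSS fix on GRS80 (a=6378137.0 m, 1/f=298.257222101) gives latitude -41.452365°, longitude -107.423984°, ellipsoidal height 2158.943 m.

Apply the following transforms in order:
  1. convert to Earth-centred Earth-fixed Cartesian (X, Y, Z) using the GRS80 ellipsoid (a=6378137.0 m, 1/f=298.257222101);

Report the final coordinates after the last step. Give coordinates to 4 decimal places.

start: φ=-41.452365°, λ=-107.423984°, h=2158.943 m
→ ECEF (a=6378137.000, f=1/298.257222101): X=-1434049.1586, Y=-4569352.6081, Z=-4201637.6714

X=-1434049.1586 m, Y=-4569352.6081 m, Z=-4201637.6714 m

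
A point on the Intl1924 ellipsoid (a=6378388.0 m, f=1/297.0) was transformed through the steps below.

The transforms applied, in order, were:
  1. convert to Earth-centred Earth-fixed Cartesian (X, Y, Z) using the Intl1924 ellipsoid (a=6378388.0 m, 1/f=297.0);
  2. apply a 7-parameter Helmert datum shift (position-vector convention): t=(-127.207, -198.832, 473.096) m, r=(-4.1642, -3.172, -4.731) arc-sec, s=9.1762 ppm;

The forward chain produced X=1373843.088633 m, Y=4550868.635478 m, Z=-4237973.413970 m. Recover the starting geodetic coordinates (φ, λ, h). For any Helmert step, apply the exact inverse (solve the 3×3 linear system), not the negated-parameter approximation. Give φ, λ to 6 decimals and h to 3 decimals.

start: X=1373843.0886, Y=4550868.6355, Z=-4237973.4140 m
→ Helmert⁻¹: X=1373788.1221, Y=4551142.7824, Z=-4238336.8628
→ geod (Bowring, a=6378388.000): φ=-41.91022900°, λ=73.20326400°, h=112.7370 m

φ=-41.910229°, λ=73.203264°, h=112.737 m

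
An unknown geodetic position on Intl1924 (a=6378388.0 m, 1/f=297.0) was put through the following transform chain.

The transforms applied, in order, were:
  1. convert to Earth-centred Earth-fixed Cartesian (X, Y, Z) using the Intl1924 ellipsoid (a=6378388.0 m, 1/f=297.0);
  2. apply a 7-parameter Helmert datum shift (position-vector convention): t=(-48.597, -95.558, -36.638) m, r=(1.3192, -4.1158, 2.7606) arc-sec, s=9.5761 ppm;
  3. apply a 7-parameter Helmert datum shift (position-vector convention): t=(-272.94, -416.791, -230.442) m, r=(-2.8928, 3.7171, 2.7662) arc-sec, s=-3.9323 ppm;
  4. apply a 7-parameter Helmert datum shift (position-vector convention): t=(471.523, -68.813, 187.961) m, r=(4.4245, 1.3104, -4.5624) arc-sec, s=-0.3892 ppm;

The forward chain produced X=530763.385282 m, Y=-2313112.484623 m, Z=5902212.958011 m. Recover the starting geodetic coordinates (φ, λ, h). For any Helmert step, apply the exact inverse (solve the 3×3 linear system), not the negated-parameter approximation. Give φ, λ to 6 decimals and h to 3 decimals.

φ=68.234891°, λ=-77.077537°, h=1401.149 m

start: X=530763.3853, Y=-2313112.4846, Z=5902212.9580 m
→ Helmert⁻¹: X=530305.7323, Y=-2312906.2389, Z=5902080.2763
→ Helmert⁻¹: X=530443.3791, Y=-2312588.4332, Z=5902311.0538
→ Helmert⁻¹: X=530573.7212, Y=-2312440.0827, Z=5902295.3734
→ geod (Bowring, a=6378388.000): φ=68.23489100°, λ=-77.07753700°, h=1401.1490 m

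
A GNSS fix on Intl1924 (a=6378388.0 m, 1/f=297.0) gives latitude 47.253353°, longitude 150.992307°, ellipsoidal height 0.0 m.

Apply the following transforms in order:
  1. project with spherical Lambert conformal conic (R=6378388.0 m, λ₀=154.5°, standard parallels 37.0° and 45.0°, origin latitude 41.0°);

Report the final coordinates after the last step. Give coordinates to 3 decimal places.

start: φ=47.253353°, λ=150.992307°, h=0.000 m
→ lcc (R=6378388.0, λ₀=154.5°): E=-265945.9265, N=701186.9907

E=-265945.927 m, N=701186.991 m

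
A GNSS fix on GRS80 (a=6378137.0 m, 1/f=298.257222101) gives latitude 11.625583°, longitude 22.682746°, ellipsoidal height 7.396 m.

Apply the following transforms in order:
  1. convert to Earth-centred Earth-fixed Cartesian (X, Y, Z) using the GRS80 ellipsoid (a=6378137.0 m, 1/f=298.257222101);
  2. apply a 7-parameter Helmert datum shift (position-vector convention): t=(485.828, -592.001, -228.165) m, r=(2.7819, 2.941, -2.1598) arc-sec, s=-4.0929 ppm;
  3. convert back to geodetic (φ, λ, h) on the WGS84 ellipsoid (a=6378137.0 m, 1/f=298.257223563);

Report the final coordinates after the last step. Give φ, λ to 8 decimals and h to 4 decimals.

φ=11.62270370°, λ=22.67520943°, h=150.7562 m

start: φ=11.625583°, λ=22.682746°, h=7.396 m
→ ECEF (a=6378137.000, f=1/298.257222101): X=5764880.7772, Y=2409462.3179, Z=1276862.9445
→ Helmert 7p (PV): X=5765386.4454, Y=2408782.8703, Z=1276579.8523
→ geod (Bowring, a=6378137.000): φ=11.62270370°, λ=22.67520943°, h=150.7562 m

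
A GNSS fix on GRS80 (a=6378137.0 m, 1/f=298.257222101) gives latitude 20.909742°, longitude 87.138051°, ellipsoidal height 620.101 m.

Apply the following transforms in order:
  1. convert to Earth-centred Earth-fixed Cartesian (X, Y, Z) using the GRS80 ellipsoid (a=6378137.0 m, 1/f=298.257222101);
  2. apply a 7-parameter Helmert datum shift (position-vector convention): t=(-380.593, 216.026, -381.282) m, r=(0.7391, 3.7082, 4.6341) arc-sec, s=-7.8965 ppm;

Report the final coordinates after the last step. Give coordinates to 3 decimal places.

start: φ=20.909742°, λ=87.138051°, h=620.101 m
→ ECEF (a=6378137.000, f=1/298.257222101): X=297641.6274, Y=5953783.0747, Z=2262284.2035
→ Helmert 7p (PV): X=297165.5936, Y=5953950.6674, Z=2261901.0403

X=297165.594 m, Y=5953950.667 m, Z=2261901.040 m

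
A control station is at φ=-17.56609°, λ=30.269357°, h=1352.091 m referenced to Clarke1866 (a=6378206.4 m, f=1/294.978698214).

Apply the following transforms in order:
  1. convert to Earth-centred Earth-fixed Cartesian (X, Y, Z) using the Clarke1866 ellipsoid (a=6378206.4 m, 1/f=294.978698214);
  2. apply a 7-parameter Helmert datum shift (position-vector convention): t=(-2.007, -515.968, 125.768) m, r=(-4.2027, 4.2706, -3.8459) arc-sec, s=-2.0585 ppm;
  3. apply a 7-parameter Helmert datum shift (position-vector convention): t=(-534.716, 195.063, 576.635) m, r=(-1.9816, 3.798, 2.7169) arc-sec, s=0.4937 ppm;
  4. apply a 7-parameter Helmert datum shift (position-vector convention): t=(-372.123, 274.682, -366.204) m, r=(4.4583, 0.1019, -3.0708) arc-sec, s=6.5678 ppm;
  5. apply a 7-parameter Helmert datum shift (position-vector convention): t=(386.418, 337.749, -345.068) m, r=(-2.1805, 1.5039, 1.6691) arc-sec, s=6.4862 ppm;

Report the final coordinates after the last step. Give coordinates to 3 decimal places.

X=5253983.459 m, Y=3066937.908 m, Z=-1913282.628 m

start: φ=-17.566090°, λ=30.269357°, h=1352.091 m
→ ECEF (a=6378206.400, f=1/294.978698214): X=5254497.6198, Y=3066711.8567, Z=-1912947.2578
→ Helmert 7p (PV): X=5254502.3701, Y=3066052.6269, Z=-1912988.8282
→ Helmert 7p (PV): X=5253894.6382, Y=3066300.0372, Z=-1912539.3458
→ Helmert 7p (PV): X=5253601.7272, Y=3066557.9781, Z=-1912854.4297
→ Helmert 7p (PV): X=5253983.4594, Y=3066937.9084, Z=-1913282.6276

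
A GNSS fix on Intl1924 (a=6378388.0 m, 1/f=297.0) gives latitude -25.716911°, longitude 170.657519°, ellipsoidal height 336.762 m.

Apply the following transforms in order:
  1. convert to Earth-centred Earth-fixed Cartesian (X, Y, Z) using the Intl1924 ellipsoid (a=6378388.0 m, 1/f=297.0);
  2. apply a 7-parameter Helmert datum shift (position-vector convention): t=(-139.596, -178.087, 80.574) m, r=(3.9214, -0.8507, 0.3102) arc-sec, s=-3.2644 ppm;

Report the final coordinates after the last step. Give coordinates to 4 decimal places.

start: φ=-25.716911°, λ=170.657519°, h=336.762 m
→ ECEF (a=6378388.000, f=1/297.0): X=-5674268.7507, Y=933517.5780, Z=-2751023.2647
→ Helmert 7p (PV): X=-5674379.8814, Y=933380.2110, Z=-2750939.3651

X=-5674379.8814 m, Y=933380.2110 m, Z=-2750939.3651 m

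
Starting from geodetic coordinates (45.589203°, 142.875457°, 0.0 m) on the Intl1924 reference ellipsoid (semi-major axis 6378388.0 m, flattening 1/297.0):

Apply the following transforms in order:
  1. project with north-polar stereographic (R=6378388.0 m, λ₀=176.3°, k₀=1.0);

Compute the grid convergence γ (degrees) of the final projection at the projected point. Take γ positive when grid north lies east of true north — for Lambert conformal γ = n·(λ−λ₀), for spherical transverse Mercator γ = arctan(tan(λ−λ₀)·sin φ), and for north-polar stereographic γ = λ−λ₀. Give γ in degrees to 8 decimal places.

start: φ=45.589203°, λ=142.875457°, h=0.000 m
→ into stereo (λ₀=176.3°): φ=45.58920300°, λ−λ₀=-33.42454300°
convergence γ = -33.42454300°

-33.42454300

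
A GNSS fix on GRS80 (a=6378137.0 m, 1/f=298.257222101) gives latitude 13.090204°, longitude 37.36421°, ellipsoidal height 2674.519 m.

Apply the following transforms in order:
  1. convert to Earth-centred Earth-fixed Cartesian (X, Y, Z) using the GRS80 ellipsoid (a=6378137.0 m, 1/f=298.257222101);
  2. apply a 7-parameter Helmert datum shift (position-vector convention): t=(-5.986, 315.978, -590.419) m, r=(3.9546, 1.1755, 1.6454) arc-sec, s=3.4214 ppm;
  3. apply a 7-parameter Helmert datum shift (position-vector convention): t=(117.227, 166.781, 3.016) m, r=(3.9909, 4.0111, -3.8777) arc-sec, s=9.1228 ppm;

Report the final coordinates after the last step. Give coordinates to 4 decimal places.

X=4940745.3615 m, Y=3772827.3985 m, Z=1435184.4473 m

start: φ=13.090204°, λ=37.364210°, h=2674.519 m
→ ECEF (a=6378137.000, f=1/298.257222101): X=4940495.2205, Y=3772406.0791, Z=1435732.7525
→ Helmert 7p (PV): X=4940484.2271, Y=3772746.8485, Z=1435191.4163
→ Helmert 7p (PV): X=4940745.3615, Y=3772827.3985, Z=1435184.4473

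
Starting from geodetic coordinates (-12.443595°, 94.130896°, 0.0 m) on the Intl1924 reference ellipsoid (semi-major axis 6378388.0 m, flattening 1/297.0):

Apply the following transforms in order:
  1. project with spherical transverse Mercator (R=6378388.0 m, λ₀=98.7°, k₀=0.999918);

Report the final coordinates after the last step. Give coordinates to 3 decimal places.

E=-497138.870 m, N=-1389433.472 m

start: φ=-12.443595°, λ=94.130896°, h=0.000 m
→ tm (R=6378388.0, λ₀=98.7°): E=-497138.8698, N=-1389433.4717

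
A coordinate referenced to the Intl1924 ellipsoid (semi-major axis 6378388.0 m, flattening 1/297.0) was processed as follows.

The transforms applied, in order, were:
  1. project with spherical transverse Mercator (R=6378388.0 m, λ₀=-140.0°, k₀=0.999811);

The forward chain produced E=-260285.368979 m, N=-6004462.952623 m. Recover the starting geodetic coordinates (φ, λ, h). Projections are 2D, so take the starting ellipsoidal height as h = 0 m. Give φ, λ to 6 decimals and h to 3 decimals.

φ=-53.881620°, λ=-143.968247°, h=0.000 m

start: E=-260285.3690, N=-6004462.9526 m
→ tm⁻¹: φ=-53.88162000°, λ=-143.96824700°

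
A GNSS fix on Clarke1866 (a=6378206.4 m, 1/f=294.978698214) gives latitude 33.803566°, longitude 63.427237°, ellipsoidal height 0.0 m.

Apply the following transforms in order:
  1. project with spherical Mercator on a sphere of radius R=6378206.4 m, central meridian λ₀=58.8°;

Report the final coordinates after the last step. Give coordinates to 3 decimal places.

start: φ=33.803566°, λ=63.427237°, h=0.000 m
→ merc (R=6378206.4, λ₀=58.8°): E=515107.2714, N=4002499.6888

E=515107.271 m, N=4002499.689 m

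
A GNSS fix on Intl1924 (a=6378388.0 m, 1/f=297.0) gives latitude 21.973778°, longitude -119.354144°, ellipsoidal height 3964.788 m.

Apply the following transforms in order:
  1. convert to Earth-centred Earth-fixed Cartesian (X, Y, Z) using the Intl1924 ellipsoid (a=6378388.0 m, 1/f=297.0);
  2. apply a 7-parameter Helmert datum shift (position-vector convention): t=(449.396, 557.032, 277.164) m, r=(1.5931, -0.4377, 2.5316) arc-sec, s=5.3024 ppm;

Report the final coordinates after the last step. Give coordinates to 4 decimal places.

start: φ=21.973778°, λ=-119.354144°, h=3964.788 m
→ ECEF (a=6378388.000, f=1/297.0): X=-2902753.7457, Y=-5161212.0135, Z=2373234.5469
→ Helmert 7p (PV): X=-2902261.4307, Y=-5160736.3055, Z=2373478.2718

X=-2902261.4307 m, Y=-5160736.3055 m, Z=2373478.2718 m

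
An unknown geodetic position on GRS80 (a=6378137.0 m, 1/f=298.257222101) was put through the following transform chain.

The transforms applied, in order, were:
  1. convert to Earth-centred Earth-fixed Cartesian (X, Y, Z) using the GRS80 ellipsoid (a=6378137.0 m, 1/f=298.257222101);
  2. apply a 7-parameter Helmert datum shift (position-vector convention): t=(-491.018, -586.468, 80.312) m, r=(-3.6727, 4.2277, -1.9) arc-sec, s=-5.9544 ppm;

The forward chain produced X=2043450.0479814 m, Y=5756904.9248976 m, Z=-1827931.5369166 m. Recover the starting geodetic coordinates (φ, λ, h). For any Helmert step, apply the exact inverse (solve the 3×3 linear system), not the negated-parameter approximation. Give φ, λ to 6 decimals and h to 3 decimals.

φ=-16.762131°, λ=70.455157°, h=814.993 m

start: X=2043450.0480, Y=5756904.9249, Z=-1827931.5369 m
→ Helmert⁻¹: X=2043937.6659, Y=5757577.0499, Z=-1827878.3222
→ geod (Bowring, a=6378137.000): φ=-16.76213100°, λ=70.45515700°, h=814.9930 m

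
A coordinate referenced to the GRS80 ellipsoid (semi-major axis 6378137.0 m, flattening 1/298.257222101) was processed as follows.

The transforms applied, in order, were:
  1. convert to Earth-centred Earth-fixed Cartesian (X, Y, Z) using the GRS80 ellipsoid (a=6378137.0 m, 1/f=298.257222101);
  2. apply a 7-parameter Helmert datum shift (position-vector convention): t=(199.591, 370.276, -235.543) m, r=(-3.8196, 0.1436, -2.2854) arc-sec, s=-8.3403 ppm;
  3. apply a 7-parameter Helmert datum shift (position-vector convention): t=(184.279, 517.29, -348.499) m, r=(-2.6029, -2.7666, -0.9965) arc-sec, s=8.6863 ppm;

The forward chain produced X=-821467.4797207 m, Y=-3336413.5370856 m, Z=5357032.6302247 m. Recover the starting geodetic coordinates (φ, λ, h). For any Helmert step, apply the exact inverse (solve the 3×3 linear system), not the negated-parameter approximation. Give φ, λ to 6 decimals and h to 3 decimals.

φ=57.492143°, λ=-103.831829°, h=2334.732 m

start: X=-821467.4797, Y=-3336413.5371, Z=5357032.6302 m
→ Helmert⁻¹: X=-821556.6435, Y=-3336973.4158, Z=5357303.5032
→ Helmert⁻¹: X=-821729.8390, Y=-3337479.8415, Z=5357521.3548
→ geod (Bowring, a=6378137.000): φ=57.49214300°, λ=-103.83182900°, h=2334.7320 m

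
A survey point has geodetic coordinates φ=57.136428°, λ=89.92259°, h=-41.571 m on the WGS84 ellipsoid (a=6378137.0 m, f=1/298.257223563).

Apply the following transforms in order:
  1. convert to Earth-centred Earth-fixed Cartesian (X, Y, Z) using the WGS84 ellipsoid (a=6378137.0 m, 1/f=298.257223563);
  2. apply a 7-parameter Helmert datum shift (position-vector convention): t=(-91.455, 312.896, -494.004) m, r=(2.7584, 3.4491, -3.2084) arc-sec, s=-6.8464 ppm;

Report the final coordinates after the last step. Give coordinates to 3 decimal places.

X=4738.785 m, Y=3469430.172 m, Z=5333640.372 m

start: φ=57.136428°, λ=89.922590°, h=-41.571 m
→ ECEF (a=6378137.000, f=1/298.257223563): X=4687.1148, Y=3469212.4336, Z=5334124.5805
→ Helmert 7p (PV): X=4738.7852, Y=3469430.1718, Z=5333640.3724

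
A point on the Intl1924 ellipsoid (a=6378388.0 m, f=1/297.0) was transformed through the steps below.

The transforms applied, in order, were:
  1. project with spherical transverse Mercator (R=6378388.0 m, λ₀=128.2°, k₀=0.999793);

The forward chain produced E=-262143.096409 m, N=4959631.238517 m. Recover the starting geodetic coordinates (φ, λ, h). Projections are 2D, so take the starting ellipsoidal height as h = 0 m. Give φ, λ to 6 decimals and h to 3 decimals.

start: E=-262143.0964, N=4959631.2385 m
→ tm⁻¹: φ=44.51297700°, λ=124.89713600°

φ=44.512977°, λ=124.897136°, h=0.000 m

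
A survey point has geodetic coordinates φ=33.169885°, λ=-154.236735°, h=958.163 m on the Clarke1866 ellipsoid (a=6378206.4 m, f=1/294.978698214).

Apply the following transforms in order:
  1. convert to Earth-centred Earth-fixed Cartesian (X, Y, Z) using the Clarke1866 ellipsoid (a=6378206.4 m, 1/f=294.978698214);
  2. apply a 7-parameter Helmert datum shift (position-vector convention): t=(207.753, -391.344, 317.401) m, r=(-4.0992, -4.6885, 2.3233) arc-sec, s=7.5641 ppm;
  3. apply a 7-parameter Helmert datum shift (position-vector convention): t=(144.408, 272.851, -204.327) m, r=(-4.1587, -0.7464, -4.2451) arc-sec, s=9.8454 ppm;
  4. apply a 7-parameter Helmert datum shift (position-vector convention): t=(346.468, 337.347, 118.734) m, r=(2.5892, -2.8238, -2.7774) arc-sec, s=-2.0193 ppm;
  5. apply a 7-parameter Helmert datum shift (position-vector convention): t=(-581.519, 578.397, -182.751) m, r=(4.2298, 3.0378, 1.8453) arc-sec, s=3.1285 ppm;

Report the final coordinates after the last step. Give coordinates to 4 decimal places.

X=-4813884.9045 m, Y=-2322426.9361 m, Z=3470093.8834 m

start: φ=33.169885°, λ=-154.236735°, h=958.163 m
→ ECEF (a=6378206.400, f=1/294.978698214): X=-4813792.8805, Y=-2323271.9731, Z=3470086.1873
→ Helmert 7p (PV): X=-4813674.2481, Y=-2323666.1488, Z=3470366.5876
→ Helmert 7p (PV): X=-4813637.6142, Y=-2323247.1348, Z=3470225.8586
→ Helmert 7p (PV): X=-4813360.2169, Y=-2322883.8409, Z=3470242.5226
→ Helmert 7p (PV): X=-4813884.9045, Y=-2322426.9361, Z=3470093.8834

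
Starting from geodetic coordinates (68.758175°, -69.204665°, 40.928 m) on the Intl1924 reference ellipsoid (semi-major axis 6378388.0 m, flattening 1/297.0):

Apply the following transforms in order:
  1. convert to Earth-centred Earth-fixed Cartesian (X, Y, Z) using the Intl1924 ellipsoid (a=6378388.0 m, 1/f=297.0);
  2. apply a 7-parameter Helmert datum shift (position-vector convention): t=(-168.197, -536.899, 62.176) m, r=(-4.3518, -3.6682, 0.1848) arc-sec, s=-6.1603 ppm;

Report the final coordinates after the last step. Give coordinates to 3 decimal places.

start: φ=68.758175°, λ=-69.204665°, h=40.928 m
→ ECEF (a=6378388.000, f=1/297.0): X=822860.2840, Y=-2166726.3964, Z=5922428.5680
→ Helmert 7p (PV): X=822583.6357, Y=-2167124.2592, Z=5922514.6073

X=822583.636 m, Y=-2167124.259 m, Z=5922514.607 m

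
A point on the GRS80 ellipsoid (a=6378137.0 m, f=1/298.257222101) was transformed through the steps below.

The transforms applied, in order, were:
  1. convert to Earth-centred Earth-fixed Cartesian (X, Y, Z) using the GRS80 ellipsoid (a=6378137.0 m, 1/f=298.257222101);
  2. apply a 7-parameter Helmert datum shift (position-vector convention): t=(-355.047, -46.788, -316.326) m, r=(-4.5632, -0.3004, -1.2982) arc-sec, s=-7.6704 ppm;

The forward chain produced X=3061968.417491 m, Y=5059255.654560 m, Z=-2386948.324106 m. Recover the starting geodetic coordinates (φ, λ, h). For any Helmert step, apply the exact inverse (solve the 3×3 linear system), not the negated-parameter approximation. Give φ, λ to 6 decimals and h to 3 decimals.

start: X=3061968.4175, Y=5059255.6546, Z=-2386948.3241 m
→ Helmert⁻¹: X=3062311.6350, Y=5059413.3210, Z=-2386542.8351
→ geod (Bowring, a=6378137.000): φ=-22.10993100°, λ=58.81473400°, h=2252.8120 m

φ=-22.109931°, λ=58.814734°, h=2252.812 m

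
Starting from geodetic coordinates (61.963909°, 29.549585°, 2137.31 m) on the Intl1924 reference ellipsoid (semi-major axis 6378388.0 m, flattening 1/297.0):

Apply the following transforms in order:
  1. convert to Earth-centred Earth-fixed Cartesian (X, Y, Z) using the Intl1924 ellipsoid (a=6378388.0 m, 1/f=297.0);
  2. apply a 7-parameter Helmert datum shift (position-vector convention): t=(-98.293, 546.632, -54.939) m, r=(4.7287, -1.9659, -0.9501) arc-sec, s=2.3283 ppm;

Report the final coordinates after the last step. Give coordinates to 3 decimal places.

start: φ=61.963909°, λ=29.549585°, h=2137.310 m
→ ECEF (a=6378388.000, f=1/297.0): X=2615794.7299, Y=1482935.3097, Z=5608635.3796
→ Helmert 7p (PV): X=2615655.9022, Y=1483344.7651, Z=5608652.4272

X=2615655.902 m, Y=1483344.765 m, Z=5608652.427 m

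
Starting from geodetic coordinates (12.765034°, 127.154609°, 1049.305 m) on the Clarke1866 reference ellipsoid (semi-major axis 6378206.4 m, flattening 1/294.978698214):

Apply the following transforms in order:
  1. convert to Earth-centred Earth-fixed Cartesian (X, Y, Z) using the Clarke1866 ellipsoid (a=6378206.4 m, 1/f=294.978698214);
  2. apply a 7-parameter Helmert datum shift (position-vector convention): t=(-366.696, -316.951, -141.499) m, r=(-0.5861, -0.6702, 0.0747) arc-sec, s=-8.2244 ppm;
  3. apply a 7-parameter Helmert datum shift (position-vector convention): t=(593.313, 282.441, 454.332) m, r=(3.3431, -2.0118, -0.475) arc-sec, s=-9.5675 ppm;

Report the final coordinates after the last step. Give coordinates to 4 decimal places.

start: φ=12.765034°, λ=127.154609°, h=1049.305 m
→ ECEF (a=6378206.400, f=1/294.978698214): X=-3758260.5805, Y=4959479.1227, Z=1400210.2740
→ Helmert 7p (PV): X=-3758602.7127, Y=4959124.0006, Z=1400030.9556
→ Helmert 7p (PV): X=-3757975.6743, Y=4959344.9594, Z=1400515.6094

X=-3757975.6743 m, Y=4959344.9594 m, Z=1400515.6094 m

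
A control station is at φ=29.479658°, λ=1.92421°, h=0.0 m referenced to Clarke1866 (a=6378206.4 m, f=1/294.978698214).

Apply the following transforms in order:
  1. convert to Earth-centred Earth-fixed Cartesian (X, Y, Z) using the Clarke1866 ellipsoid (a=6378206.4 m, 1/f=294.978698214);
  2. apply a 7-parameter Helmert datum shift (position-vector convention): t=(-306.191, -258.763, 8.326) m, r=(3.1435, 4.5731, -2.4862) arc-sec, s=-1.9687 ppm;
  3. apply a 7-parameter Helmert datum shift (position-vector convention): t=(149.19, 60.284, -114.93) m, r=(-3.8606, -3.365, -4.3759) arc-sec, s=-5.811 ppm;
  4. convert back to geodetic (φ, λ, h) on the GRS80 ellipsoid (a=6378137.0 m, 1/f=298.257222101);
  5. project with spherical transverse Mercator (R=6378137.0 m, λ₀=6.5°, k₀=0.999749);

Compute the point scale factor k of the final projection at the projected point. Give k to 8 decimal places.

1.00217286

start: φ=29.479658°, λ=1.924210°, h=0.000 m
→ ECEF (a=6378206.400, f=1/294.978698214): X=5553845.9208, Y=186589.4055, Z=3120120.7962
→ Helmert 7p (PV): X=5553600.2211, Y=186215.7815, Z=3120002.6891
→ Helmert 7p (PV): X=5553670.1903, Y=186215.5605, Z=3119956.7442
→ geod (Bowring, a=6378137.000): φ=29.47736911°, λ=1.92041832°, h=-232.6067 m
→ into tm (λ₀=6.5°): φ=29.47736911°, λ−λ₀=-4.57958168°
scale k = 1.00217286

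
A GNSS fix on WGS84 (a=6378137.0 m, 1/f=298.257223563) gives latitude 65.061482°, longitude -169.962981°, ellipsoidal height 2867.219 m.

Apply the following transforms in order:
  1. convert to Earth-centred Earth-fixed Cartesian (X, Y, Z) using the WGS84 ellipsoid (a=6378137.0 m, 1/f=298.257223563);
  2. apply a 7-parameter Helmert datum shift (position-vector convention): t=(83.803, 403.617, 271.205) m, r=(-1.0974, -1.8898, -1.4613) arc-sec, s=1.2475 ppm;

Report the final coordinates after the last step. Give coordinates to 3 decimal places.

start: φ=65.061482°, λ=-169.962981°, h=2867.219 m
→ ECEF (a=6378137.000, f=1/298.257223563): X=-2656662.4199, Y=-470211.3113, Z=5763203.3603
→ Helmert 7p (PV): X=-2656638.0649, Y=-469758.7972, Z=5763459.9162

X=-2656638.065 m, Y=-469758.797 m, Z=5763459.916 m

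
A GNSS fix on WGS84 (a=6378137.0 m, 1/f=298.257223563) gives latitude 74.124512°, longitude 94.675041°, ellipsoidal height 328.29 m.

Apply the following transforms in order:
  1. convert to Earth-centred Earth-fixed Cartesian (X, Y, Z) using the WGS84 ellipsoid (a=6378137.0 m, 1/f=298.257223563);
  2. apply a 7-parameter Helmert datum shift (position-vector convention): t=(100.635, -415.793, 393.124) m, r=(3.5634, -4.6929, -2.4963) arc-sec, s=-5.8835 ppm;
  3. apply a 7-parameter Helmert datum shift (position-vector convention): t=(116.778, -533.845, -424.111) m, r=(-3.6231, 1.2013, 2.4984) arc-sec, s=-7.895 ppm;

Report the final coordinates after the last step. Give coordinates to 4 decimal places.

start: φ=74.124512°, λ=94.675041°, h=328.290 m
→ ECEF (a=6378137.000, f=1/298.257223563): X=-142652.4134, Y=1744419.8826, Z=6113070.3865
→ Helmert 7p (PV): X=-142668.9102, Y=1743889.9449, Z=6113454.4349
→ Helmert 7p (PV): X=-142536.5238, Y=1743447.9875, Z=6112952.2574

X=-142536.5238 m, Y=1743447.9875 m, Z=6112952.2574 m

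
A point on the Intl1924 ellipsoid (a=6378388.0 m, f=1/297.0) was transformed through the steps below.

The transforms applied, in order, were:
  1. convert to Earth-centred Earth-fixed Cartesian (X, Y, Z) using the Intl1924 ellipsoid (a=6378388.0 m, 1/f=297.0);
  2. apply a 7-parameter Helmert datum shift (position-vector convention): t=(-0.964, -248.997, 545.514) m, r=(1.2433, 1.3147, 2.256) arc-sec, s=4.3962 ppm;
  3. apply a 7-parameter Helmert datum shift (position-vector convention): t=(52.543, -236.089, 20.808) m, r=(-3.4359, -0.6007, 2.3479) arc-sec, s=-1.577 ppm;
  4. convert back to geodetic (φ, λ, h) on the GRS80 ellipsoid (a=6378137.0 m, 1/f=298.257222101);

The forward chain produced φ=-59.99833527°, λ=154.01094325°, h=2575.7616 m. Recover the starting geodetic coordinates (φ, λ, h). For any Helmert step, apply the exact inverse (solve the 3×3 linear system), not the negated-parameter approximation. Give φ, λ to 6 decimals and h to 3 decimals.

start: φ=-59.998335°, λ=154.010943°, h=2575.762 m
→ ECEF (a=6378137.000, f=1/298.257222101): X=-2875108.2847, Y=1401604.3063, Z=-5502615.0333
→ Helmert⁻¹: X=-2875165.4285, Y=1401966.9948, Z=-5502612.7922
→ Helmert⁻¹: X=-2875101.4119, Y=1402208.1022, Z=-5503160.8908
→ geod (Bowring, a=6378388.000): φ=-59.99948700°, λ=154.00116800°, h=2995.1800 m

φ=-59.999487°, λ=154.001168°, h=2995.180 m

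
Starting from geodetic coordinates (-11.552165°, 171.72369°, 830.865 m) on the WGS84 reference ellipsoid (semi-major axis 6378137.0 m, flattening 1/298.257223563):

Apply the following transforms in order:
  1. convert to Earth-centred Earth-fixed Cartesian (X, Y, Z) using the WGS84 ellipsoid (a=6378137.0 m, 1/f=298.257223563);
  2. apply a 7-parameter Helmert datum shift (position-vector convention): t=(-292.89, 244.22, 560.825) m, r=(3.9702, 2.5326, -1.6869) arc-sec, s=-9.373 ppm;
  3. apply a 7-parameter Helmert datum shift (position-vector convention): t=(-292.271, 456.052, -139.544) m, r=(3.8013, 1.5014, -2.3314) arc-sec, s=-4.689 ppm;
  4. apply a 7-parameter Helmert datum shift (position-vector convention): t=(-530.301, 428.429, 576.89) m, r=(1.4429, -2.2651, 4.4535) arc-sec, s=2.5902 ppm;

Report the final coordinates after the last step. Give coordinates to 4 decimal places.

start: φ=-11.552165°, λ=171.723690°, h=830.865 m
→ ECEF (a=6378137.000, f=1/298.257223563): X=-6185489.3188, Y=899753.5270, Z=-1269071.9719
→ Helmert 7p (PV): X=-6185732.4558, Y=900064.3270, Z=-1268405.9864
→ Helmert 7p (PV): X=-6185994.7813, Y=900609.4509, Z=-1268477.9698
→ Helmert 7p (PV): X=-6186546.6206, Y=900915.5229, Z=-1267965.9970

X=-6186546.6206 m, Y=900915.5229 m, Z=-1267965.9970 m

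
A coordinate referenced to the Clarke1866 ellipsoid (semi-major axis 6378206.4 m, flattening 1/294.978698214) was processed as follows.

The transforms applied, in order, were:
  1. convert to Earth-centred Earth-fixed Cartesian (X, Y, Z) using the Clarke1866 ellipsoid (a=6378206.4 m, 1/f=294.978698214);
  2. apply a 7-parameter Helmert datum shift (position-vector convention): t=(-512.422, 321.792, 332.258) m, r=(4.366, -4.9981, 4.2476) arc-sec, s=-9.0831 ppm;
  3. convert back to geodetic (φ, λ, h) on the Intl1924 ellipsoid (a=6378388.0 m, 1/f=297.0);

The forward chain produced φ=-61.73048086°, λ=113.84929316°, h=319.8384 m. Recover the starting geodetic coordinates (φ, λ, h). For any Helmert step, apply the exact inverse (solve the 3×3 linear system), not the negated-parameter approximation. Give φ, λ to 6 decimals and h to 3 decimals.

φ=-61.737499°, λ=113.844960°, h=728.142 m

start: φ=-61.730481°, λ=113.849293°, h=319.838 m
→ ECEF (a=6378388.000, f=1/297.0): X=-1224718.3027, Y=2770350.5354, Z=-5594756.0150
→ Helmert⁻¹: X=-1224295.5379, Y=2769960.6832, Z=-5595168.0594
→ geod (Bowring, a=6378206.400): φ=-61.73749900°, λ=113.84496000°, h=728.1420 m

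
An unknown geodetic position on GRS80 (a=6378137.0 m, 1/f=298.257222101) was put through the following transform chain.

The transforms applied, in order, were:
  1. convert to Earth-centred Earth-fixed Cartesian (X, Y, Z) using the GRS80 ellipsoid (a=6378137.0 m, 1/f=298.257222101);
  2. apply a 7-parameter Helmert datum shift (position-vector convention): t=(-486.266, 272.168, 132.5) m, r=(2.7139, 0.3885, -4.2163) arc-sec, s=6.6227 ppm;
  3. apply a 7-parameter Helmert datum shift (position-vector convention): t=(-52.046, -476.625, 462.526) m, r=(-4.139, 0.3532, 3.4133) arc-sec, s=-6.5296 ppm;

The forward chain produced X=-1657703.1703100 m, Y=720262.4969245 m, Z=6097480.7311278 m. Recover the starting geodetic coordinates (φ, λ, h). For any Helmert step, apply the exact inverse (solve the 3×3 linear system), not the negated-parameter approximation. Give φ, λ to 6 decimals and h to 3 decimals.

start: X=-1657703.1703, Y=720262.4969, Z=6097480.7311 m
→ Helmert⁻¹: X=-1657660.4632, Y=720648.9128, Z=6097069.6388
→ Helmert⁻¹: X=-1657189.4320, Y=720418.3180, Z=6096884.1608
→ geod (Bowring, a=6378137.000): φ=73.59565800°, λ=156.50430800°, h=559.9110 m

φ=73.595658°, λ=156.504308°, h=559.911 m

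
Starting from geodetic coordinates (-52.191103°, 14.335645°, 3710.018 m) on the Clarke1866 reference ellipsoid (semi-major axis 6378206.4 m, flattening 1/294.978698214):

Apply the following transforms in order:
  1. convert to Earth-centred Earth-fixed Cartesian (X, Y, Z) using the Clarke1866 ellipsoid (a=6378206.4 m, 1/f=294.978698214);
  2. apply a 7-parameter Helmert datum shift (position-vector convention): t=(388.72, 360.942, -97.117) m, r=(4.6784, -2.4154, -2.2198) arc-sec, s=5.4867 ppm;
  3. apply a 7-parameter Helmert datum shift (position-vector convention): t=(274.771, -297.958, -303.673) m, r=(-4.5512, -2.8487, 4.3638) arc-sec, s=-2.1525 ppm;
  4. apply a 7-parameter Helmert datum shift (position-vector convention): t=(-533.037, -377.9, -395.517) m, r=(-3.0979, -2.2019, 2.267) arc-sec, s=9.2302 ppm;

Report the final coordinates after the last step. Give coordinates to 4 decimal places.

start: φ=-52.191103°, λ=14.335645°, h=3710.018 m
→ ECEF (a=6378206.400, f=1/294.978698214): X=3798510.8840, Y=970745.3611, Z=-5018594.1157
→ Helmert 7p (PV): X=3798989.6614, Y=971184.5799, Z=-5018652.2686
→ Helmert 7p (PV): X=3799305.0204, Y=970854.1683, Z=-5018914.1006
→ Helmert 7p (PV): X=3798849.9592, Y=970451.6070, Z=-5019329.9663

X=3798849.9592 m, Y=970451.6070 m, Z=-5019329.9663 m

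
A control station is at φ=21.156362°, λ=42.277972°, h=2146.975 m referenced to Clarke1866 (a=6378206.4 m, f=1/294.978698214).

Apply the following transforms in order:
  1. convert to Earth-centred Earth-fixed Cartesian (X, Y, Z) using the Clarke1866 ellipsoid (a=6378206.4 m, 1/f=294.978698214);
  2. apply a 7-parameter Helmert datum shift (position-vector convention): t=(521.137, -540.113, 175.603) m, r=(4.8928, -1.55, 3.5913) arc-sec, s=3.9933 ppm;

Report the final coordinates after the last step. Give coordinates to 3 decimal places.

X=4404967.519 m, Y=4004204.879 m, Z=2288501.380 m

start: φ=21.156362°, λ=42.277972°, h=2146.975 m
→ ECEF (a=6378206.400, f=1/294.978698214): X=4404515.7153, Y=4004706.5901, Z=2288188.5453
→ Helmert 7p (PV): X=4404967.5192, Y=4004204.8787, Z=2288501.3800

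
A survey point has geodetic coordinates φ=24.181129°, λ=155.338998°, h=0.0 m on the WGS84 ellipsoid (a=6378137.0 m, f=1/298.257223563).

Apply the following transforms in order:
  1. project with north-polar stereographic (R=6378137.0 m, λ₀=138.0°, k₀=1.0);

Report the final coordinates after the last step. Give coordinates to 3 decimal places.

start: φ=24.181129°, λ=155.338998°, h=0.000 m
→ stereo (R=6378137.0, λ₀=138.0°): E=2460307.9705, N=-7880244.2175

E=2460307.970 m, N=-7880244.218 m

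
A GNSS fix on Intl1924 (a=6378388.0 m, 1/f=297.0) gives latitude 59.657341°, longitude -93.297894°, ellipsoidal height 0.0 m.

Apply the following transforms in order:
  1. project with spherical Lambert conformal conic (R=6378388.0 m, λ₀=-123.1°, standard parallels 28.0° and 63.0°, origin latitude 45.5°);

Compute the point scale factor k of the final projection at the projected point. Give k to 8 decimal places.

start: φ=59.657341°, λ=-93.297894°, h=0.000 m
→ into lcc (λ₀=-123.1°): φ=59.65734100°, λ−λ₀=29.80210600°
scale k = 0.98161622

0.98161622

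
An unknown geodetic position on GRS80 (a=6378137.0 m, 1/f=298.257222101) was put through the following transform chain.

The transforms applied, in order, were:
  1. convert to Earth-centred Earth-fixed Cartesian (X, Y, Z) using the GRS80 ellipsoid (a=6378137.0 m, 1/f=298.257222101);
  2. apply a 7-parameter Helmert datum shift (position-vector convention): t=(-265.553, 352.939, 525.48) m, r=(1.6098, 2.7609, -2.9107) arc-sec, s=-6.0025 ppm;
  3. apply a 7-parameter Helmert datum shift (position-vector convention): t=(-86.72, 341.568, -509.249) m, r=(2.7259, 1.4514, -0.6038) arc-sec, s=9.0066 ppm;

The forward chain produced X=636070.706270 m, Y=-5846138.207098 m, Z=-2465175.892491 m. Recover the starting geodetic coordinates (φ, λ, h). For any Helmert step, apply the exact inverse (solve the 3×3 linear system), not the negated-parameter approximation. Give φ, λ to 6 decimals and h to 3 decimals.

φ=-22.877285°, λ=-83.786449°, h=2172.800 m

start: X=636070.7063, Y=-5846138.2071, Z=-2465175.8925 m
→ Helmert⁻¹: X=636186.1532, Y=-5846457.8269, Z=-2464562.7048
→ Helmert⁻¹: X=636571.0295, Y=-5846856.1172, Z=-2465048.8289
→ geod (Bowring, a=6378137.000): φ=-22.87728500°, λ=-83.78644900°, h=2172.8000 m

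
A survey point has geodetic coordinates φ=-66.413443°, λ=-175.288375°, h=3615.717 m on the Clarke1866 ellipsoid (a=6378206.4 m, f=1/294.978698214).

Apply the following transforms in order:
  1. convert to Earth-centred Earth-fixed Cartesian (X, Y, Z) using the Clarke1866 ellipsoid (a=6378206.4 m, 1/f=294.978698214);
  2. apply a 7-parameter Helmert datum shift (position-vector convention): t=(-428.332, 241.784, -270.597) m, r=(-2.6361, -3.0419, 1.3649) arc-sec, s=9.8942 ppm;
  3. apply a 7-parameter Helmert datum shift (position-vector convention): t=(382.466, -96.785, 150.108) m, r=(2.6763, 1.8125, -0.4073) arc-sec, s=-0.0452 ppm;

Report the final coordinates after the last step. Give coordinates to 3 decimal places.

start: φ=-66.413443°, λ=-175.288375°, h=3615.717 m
→ ECEF (a=6378206.400, f=1/294.978698214): X=-2552215.7604, Y=-210351.6708, Z=-5825671.5433
→ Helmert 7p (PV): X=-2552582.0374, Y=-210203.3107, Z=-5826034.7316
→ Helmert 7p (PV): X=-2552251.0659, Y=-210219.4525, Z=-5825864.6575

X=-2552251.066 m, Y=-210219.453 m, Z=-5825864.657 m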